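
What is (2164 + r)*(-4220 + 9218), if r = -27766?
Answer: -127958796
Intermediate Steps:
(2164 + r)*(-4220 + 9218) = (2164 - 27766)*(-4220 + 9218) = -25602*4998 = -127958796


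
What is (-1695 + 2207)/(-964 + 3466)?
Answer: 256/1251 ≈ 0.20464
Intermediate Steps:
(-1695 + 2207)/(-964 + 3466) = 512/2502 = 512*(1/2502) = 256/1251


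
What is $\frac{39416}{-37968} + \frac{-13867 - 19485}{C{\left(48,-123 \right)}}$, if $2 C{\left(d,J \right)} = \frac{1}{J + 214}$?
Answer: $- \frac{28808528671}{4746} \approx -6.0701 \cdot 10^{6}$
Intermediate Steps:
$C{\left(d,J \right)} = \frac{1}{2 \left(214 + J\right)}$ ($C{\left(d,J \right)} = \frac{1}{2 \left(J + 214\right)} = \frac{1}{2 \left(214 + J\right)}$)
$\frac{39416}{-37968} + \frac{-13867 - 19485}{C{\left(48,-123 \right)}} = \frac{39416}{-37968} + \frac{-13867 - 19485}{\frac{1}{2} \frac{1}{214 - 123}} = 39416 \left(- \frac{1}{37968}\right) - \frac{33352}{\frac{1}{2} \cdot \frac{1}{91}} = - \frac{4927}{4746} - \frac{33352}{\frac{1}{2} \cdot \frac{1}{91}} = - \frac{4927}{4746} - 33352 \frac{1}{\frac{1}{182}} = - \frac{4927}{4746} - 6070064 = - \frac{28808528671}{4746}$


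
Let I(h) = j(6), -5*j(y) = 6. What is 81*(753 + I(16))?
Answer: 304479/5 ≈ 60896.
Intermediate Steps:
j(y) = -6/5 (j(y) = -1/5*6 = -6/5)
I(h) = -6/5
81*(753 + I(16)) = 81*(753 - 6/5) = 81*(3759/5) = 304479/5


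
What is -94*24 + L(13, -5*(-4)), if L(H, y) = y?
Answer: -2236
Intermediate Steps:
-94*24 + L(13, -5*(-4)) = -94*24 - 5*(-4) = -2256 + 20 = -2236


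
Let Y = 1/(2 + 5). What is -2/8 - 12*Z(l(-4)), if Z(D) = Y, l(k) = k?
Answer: -55/28 ≈ -1.9643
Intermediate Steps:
Y = ⅐ (Y = 1/7 = ⅐ ≈ 0.14286)
Z(D) = ⅐
-2/8 - 12*Z(l(-4)) = -2/8 - 12*⅐ = -2*⅛ - 12/7 = -¼ - 12/7 = -55/28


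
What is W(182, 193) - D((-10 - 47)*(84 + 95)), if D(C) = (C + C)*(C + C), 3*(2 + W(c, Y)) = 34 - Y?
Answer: -416404891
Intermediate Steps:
W(c, Y) = 28/3 - Y/3 (W(c, Y) = -2 + (34 - Y)/3 = -2 + (34/3 - Y/3) = 28/3 - Y/3)
D(C) = 4*C² (D(C) = (2*C)*(2*C) = 4*C²)
W(182, 193) - D((-10 - 47)*(84 + 95)) = (28/3 - ⅓*193) - 4*((-10 - 47)*(84 + 95))² = (28/3 - 193/3) - 4*(-57*179)² = -55 - 4*(-10203)² = -55 - 4*104101209 = -55 - 1*416404836 = -55 - 416404836 = -416404891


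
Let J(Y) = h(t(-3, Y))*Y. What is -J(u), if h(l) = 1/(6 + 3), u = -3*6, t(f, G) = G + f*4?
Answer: 2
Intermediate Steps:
t(f, G) = G + 4*f
u = -18
h(l) = 1/9
J(Y) = Y/9
-J(u) = -(-18)/9 = -1*(-2) = 2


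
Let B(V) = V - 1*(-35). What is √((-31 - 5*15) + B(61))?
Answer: I*√10 ≈ 3.1623*I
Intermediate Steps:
B(V) = 35 + V (B(V) = V + 35 = 35 + V)
√((-31 - 5*15) + B(61)) = √((-31 - 5*15) + (35 + 61)) = √((-31 - 75) + 96) = √(-106 + 96) = √(-10) = I*√10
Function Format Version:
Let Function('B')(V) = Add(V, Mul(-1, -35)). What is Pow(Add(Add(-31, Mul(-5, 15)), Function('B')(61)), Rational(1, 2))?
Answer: Mul(I, Pow(10, Rational(1, 2))) ≈ Mul(3.1623, I)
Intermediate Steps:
Function('B')(V) = Add(35, V) (Function('B')(V) = Add(V, 35) = Add(35, V))
Pow(Add(Add(-31, Mul(-5, 15)), Function('B')(61)), Rational(1, 2)) = Pow(Add(Add(-31, Mul(-5, 15)), Add(35, 61)), Rational(1, 2)) = Pow(Add(Add(-31, -75), 96), Rational(1, 2)) = Pow(Add(-106, 96), Rational(1, 2)) = Pow(-10, Rational(1, 2)) = Mul(I, Pow(10, Rational(1, 2)))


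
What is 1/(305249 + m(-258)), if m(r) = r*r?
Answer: 1/371813 ≈ 2.6895e-6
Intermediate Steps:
m(r) = r**2
1/(305249 + m(-258)) = 1/(305249 + (-258)**2) = 1/(305249 + 66564) = 1/371813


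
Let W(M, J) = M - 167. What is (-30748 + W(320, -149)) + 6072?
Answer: -24523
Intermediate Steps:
W(M, J) = -167 + M
(-30748 + W(320, -149)) + 6072 = (-30748 + (-167 + 320)) + 6072 = (-30748 + 153) + 6072 = -30595 + 6072 = -24523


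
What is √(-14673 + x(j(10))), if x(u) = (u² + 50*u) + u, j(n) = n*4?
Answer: I*√11033 ≈ 105.04*I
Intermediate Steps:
j(n) = 4*n
x(u) = u² + 51*u
√(-14673 + x(j(10))) = √(-14673 + (4*10)*(51 + 4*10)) = √(-14673 + 40*(51 + 40)) = √(-14673 + 40*91) = √(-14673 + 3640) = √(-11033) = I*√11033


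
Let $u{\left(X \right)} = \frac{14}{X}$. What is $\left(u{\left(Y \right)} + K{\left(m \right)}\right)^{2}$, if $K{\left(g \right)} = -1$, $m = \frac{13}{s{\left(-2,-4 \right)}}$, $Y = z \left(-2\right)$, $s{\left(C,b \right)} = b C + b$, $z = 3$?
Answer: $\frac{100}{9} \approx 11.111$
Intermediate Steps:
$s{\left(C,b \right)} = b + C b$ ($s{\left(C,b \right)} = C b + b = b + C b$)
$Y = -6$ ($Y = 3 \left(-2\right) = -6$)
$m = \frac{13}{4}$ ($m = \frac{13}{\left(-4\right) \left(1 - 2\right)} = \frac{13}{\left(-4\right) \left(-1\right)} = \frac{13}{4} \approx 3.25$)
$\left(u{\left(Y \right)} + K{\left(m \right)}\right)^{2} = \left(\frac{14}{-6} - 1\right)^{2} = \left(14 \left(- \frac{1}{6}\right) - 1\right)^{2} = \left(- \frac{7}{3} - 1\right)^{2} = \left(- \frac{10}{3}\right)^{2} = \frac{100}{9}$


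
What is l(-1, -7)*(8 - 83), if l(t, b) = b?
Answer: 525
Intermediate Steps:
l(-1, -7)*(8 - 83) = -7*(8 - 83) = -7*(-75) = 525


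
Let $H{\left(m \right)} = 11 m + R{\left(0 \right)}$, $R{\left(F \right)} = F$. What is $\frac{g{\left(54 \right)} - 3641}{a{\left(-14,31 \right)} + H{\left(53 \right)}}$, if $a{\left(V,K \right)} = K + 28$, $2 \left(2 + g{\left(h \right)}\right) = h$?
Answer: $- \frac{1808}{321} \approx -5.6324$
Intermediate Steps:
$g{\left(h \right)} = -2 + \frac{h}{2}$
$a{\left(V,K \right)} = 28 + K$
$H{\left(m \right)} = 11 m$ ($H{\left(m \right)} = 11 m + 0 = 11 m$)
$\frac{g{\left(54 \right)} - 3641}{a{\left(-14,31 \right)} + H{\left(53 \right)}} = \frac{\left(-2 + \frac{1}{2} \cdot 54\right) - 3641}{\left(28 + 31\right) + 11 \cdot 53} = \frac{\left(-2 + 27\right) - 3641}{59 + 583} = \frac{25 - 3641}{642} = \left(-3616\right) \frac{1}{642} = - \frac{1808}{321}$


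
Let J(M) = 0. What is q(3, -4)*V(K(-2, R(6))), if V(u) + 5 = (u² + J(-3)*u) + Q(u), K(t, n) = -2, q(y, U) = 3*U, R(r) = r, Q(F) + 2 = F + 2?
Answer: 36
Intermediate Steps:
Q(F) = F (Q(F) = -2 + (F + 2) = -2 + (2 + F) = F)
V(u) = -5 + u + u² (V(u) = -5 + ((u² + 0*u) + u) = -5 + ((u² + 0) + u) = -5 + (u² + u) = -5 + (u + u²) = -5 + u + u²)
q(3, -4)*V(K(-2, R(6))) = (3*(-4))*(-5 - 2 + (-2)²) = -12*(-5 - 2 + 4) = -12*(-3) = 36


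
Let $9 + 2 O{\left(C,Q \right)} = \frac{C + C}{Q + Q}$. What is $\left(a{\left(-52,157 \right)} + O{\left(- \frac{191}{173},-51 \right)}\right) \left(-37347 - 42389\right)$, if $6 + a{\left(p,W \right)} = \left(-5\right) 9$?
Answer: $\frac{39037230616}{8823} \approx 4.4245 \cdot 10^{6}$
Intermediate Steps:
$a{\left(p,W \right)} = -51$ ($a{\left(p,W \right)} = -6 - 45 = -51$)
$O{\left(C,Q \right)} = - \frac{9}{2} + \frac{C}{2 Q}$ ($O{\left(C,Q \right)} = - \frac{9}{2} + \frac{\left(C + C\right) \frac{1}{Q + Q}}{2} = - \frac{9}{2} + \frac{2 C \frac{1}{2 Q}}{2} = - \frac{9}{2} + \frac{C \frac{1}{Q}}{2} = - \frac{9}{2} + \frac{C}{2 Q}$)
$\left(a{\left(-52,157 \right)} + O{\left(- \frac{191}{173},-51 \right)}\right) \left(-37347 - 42389\right) = \left(-51 + \frac{- \frac{191}{173} - -459}{2 \left(-51\right)}\right) \left(-37347 - 42389\right) = \left(-51 + \frac{1}{2} \left(- \frac{1}{51}\right) \left(\left(-191\right) \frac{1}{173} + 459\right)\right) \left(-79736\right) = \left(-51 + \frac{1}{2} \left(- \frac{1}{51}\right) \left(- \frac{191}{173} + 459\right)\right) \left(-79736\right) = \left(-51 + \frac{1}{2} \left(- \frac{1}{51}\right) \frac{79216}{173}\right) \left(-79736\right) = \left(-51 - \frac{39608}{8823}\right) \left(-79736\right) = \left(- \frac{489581}{8823}\right) \left(-79736\right) = \frac{39037230616}{8823}$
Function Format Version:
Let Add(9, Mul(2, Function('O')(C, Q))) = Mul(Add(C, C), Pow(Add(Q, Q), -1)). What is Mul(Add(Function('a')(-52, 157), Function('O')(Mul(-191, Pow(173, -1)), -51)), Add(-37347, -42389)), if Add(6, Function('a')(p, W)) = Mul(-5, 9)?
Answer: Rational(39037230616, 8823) ≈ 4.4245e+6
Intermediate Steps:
Function('a')(p, W) = -51 (Function('a')(p, W) = Add(-6, Mul(-5, 9)) = Add(-6, -45) = -51)
Function('O')(C, Q) = Add(Rational(-9, 2), Mul(Rational(1, 2), C, Pow(Q, -1))) (Function('O')(C, Q) = Add(Rational(-9, 2), Mul(Rational(1, 2), Mul(Add(C, C), Pow(Add(Q, Q), -1)))) = Add(Rational(-9, 2), Mul(Rational(1, 2), Mul(Mul(2, C), Pow(Mul(2, Q), -1)))) = Add(Rational(-9, 2), Mul(Rational(1, 2), Mul(Mul(2, C), Mul(Rational(1, 2), Pow(Q, -1))))) = Add(Rational(-9, 2), Mul(Rational(1, 2), Mul(C, Pow(Q, -1)))) = Add(Rational(-9, 2), Mul(Rational(1, 2), C, Pow(Q, -1))))
Mul(Add(Function('a')(-52, 157), Function('O')(Mul(-191, Pow(173, -1)), -51)), Add(-37347, -42389)) = Mul(Add(-51, Mul(Rational(1, 2), Pow(-51, -1), Add(Mul(-191, Pow(173, -1)), Mul(-9, -51)))), Add(-37347, -42389)) = Mul(Add(-51, Mul(Rational(1, 2), Rational(-1, 51), Add(Mul(-191, Rational(1, 173)), 459))), -79736) = Mul(Add(-51, Mul(Rational(1, 2), Rational(-1, 51), Add(Rational(-191, 173), 459))), -79736) = Mul(Add(-51, Mul(Rational(1, 2), Rational(-1, 51), Rational(79216, 173))), -79736) = Mul(Add(-51, Rational(-39608, 8823)), -79736) = Mul(Rational(-489581, 8823), -79736) = Rational(39037230616, 8823)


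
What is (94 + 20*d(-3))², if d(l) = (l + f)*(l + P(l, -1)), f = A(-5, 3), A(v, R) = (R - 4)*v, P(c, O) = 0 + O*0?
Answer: 676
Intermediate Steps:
P(c, O) = 0 (P(c, O) = 0 + 0 = 0)
A(v, R) = v*(-4 + R) (A(v, R) = (-4 + R)*v = v*(-4 + R))
f = 5 (f = -5*(-4 + 3) = -5*(-1) = 5)
d(l) = l*(5 + l) (d(l) = (l + 5)*(l + 0) = (5 + l)*l = l*(5 + l))
(94 + 20*d(-3))² = (94 + 20*(-3*(5 - 3)))² = (94 + 20*(-3*2))² = (94 + 20*(-6))² = (94 - 120)² = (-26)² = 676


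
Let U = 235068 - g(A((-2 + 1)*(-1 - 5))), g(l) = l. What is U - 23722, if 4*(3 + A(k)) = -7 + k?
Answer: 845397/4 ≈ 2.1135e+5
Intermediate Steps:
A(k) = -19/4 + k/4 (A(k) = -3 + (-7 + k)/4 = -3 + (-7/4 + k/4) = -19/4 + k/4)
U = 940285/4 (U = 235068 - (-19/4 + ((-2 + 1)*(-1 - 5))/4) = 235068 - (-19/4 + (-1*(-6))/4) = 235068 - (-19/4 + (¼)*6) = 235068 - (-19/4 + 3/2) = 235068 - 1*(-13/4) = 235068 + 13/4 = 940285/4 ≈ 2.3507e+5)
U - 23722 = 940285/4 - 23722 = 845397/4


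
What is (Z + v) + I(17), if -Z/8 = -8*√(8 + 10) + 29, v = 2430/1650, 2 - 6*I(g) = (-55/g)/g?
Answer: -7316857/31790 + 192*√2 ≈ 41.367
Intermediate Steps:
I(g) = ⅓ + 55/(6*g²) (I(g) = ⅓ - (-55/g)/(6*g) = ⅓ - (-55)/(6*g²) = ⅓ + 55/(6*g²))
v = 81/55 (v = 2430*(1/1650) = 81/55 ≈ 1.4727)
Z = -232 + 192*√2 (Z = -8*(-8*√(8 + 10) + 29) = -8*(-24*√2 + 29) = -8*(29 - 24*√2) = -232 + 192*√2 ≈ 39.529)
(Z + v) + I(17) = ((-232 + 192*√2) + 81/55) + (⅓ + (55/6)/17²) = (-12679/55 + 192*√2) + (⅓ + (55/6)*(1/289)) = (-12679/55 + 192*√2) + (⅓ + 55/1734) = (-12679/55 + 192*√2) + 211/578 = -7316857/31790 + 192*√2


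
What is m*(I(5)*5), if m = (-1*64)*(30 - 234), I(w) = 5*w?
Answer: 1632000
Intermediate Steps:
m = 13056 (m = -64*(-204) = 13056)
m*(I(5)*5) = 13056*((5*5)*5) = 13056*(25*5) = 13056*125 = 1632000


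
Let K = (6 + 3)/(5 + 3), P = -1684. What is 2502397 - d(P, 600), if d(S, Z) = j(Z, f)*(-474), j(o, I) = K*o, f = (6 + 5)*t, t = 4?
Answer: 2822347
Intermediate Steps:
K = 9/8 ≈ 1.1250
f = 44 (f = (6 + 5)*4 = 11*4 = 44)
j(o, I) = 9*o/8
d(S, Z) = -2133*Z/4 (d(S, Z) = (9*Z/8)*(-474) = -2133*Z/4)
2502397 - d(P, 600) = 2502397 - (-2133)*600/4 = 2502397 - 1*(-319950) = 2502397 + 319950 = 2822347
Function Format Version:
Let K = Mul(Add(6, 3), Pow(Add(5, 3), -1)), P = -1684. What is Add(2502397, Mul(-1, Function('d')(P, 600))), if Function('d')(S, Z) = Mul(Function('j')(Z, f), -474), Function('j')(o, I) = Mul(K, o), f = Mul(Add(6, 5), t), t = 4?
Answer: 2822347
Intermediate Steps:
K = Rational(9, 8) (K = Mul(9, Pow(8, -1)) = Mul(9, Rational(1, 8)) = Rational(9, 8) ≈ 1.1250)
f = 44 (f = Mul(Add(6, 5), 4) = Mul(11, 4) = 44)
Function('j')(o, I) = Mul(Rational(9, 8), o)
Function('d')(S, Z) = Mul(Rational(-2133, 4), Z) (Function('d')(S, Z) = Mul(Mul(Rational(9, 8), Z), -474) = Mul(Rational(-2133, 4), Z))
Add(2502397, Mul(-1, Function('d')(P, 600))) = Add(2502397, Mul(-1, Mul(Rational(-2133, 4), 600))) = Add(2502397, Mul(-1, -319950)) = Add(2502397, 319950) = 2822347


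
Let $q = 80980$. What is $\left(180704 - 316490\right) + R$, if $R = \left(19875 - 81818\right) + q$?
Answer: $-116749$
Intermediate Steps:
$R = 19037$ ($R = \left(19875 - 81818\right) + 80980 = -61943 + 80980 = 19037$)
$\left(180704 - 316490\right) + R = \left(180704 - 316490\right) + 19037 = -135786 + 19037 = -116749$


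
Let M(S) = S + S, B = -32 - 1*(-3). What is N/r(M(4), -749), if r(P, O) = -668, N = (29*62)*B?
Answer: 26071/334 ≈ 78.057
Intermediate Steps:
B = -29 (B = -32 + 3 = -29)
M(S) = 2*S
N = -52142 (N = (29*62)*(-29) = 1798*(-29) = -52142)
N/r(M(4), -749) = -52142/(-668) = -52142*(-1/668) = 26071/334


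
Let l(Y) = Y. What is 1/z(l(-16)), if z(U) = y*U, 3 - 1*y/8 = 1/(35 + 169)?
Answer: -51/19552 ≈ -0.0026084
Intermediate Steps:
y = 1222/51 (y = 24 - 8/(35 + 169) = 24 - 8/204 = 24 - 8*1/204 = 24 - 2/51 = 1222/51 ≈ 23.961)
z(U) = 1222*U/51
1/z(l(-16)) = 1/((1222/51)*(-16)) = 1/(-19552/51) = -51/19552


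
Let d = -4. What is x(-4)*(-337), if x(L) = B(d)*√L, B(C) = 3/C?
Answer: 1011*I/2 ≈ 505.5*I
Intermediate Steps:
x(L) = -3*√L/4 (x(L) = (3/(-4))*√L = (3*(-¼))*√L = -3*√L/4)
x(-4)*(-337) = -3*I/2*(-337) = 1011*I/2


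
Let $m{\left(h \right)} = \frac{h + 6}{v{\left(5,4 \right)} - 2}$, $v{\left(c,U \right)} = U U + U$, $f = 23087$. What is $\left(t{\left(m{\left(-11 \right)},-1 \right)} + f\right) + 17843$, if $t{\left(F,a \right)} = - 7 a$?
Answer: $40937$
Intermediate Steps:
$v{\left(c,U \right)} = U + U^{2}$ ($v{\left(c,U \right)} = U^{2} + U = U + U^{2}$)
$m{\left(h \right)} = \frac{1}{3} + \frac{h}{18}$ ($m{\left(h \right)} = \frac{h + 6}{4 \left(1 + 4\right) - 2} = \frac{6 + h}{4 \cdot 5 - 2} = \frac{6 + h}{20 - 2} = \frac{6 + h}{18} = \left(6 + h\right) \frac{1}{18} = \frac{1}{3} + \frac{h}{18}$)
$\left(t{\left(m{\left(-11 \right)},-1 \right)} + f\right) + 17843 = \left(\left(-7\right) \left(-1\right) + 23087\right) + 17843 = \left(7 + 23087\right) + 17843 = 23094 + 17843 = 40937$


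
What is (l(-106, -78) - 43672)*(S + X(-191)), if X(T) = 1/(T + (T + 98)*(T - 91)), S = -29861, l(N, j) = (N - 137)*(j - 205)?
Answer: -19511189169998/26035 ≈ -7.4942e+8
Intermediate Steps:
l(N, j) = (-205 + j)*(-137 + N) (l(N, j) = (-137 + N)*(-205 + j) = (-205 + j)*(-137 + N))
X(T) = 1/(T + (-91 + T)*(98 + T)) (X(T) = 1/(T + (98 + T)*(-91 + T)) = 1/(T + (-91 + T)*(98 + T)))
(l(-106, -78) - 43672)*(S + X(-191)) = ((28085 - 205*(-106) - 137*(-78) - 106*(-78)) - 43672)*(-29861 + 1/(-8918 + (-191)² + 8*(-191))) = ((28085 + 21730 + 10686 + 8268) - 43672)*(-29861 + 1/(-8918 + 36481 - 1528)) = (68769 - 43672)*(-29861 + 1/26035) = 25097*(-29861 + 1/26035) = 25097*(-777431134/26035) = -19511189169998/26035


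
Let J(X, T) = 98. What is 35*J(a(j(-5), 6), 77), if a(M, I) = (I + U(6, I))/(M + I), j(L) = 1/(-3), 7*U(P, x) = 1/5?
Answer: 3430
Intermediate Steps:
U(P, x) = 1/35 (U(P, x) = (⅐)/5 = (⅐)*(⅕) = 1/35)
j(L) = -⅓
a(M, I) = (1/35 + I)/(I + M) (a(M, I) = (I + 1/35)/(M + I) = (1/35 + I)/(I + M))
35*J(a(j(-5), 6), 77) = 35*98 = 3430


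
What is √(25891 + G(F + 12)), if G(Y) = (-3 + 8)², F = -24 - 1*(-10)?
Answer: 2*√6479 ≈ 160.98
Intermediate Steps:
F = -14 (F = -24 + 10 = -14)
G(Y) = 25 (G(Y) = 5² = 25)
√(25891 + G(F + 12)) = √(25891 + 25) = √25916 = 2*√6479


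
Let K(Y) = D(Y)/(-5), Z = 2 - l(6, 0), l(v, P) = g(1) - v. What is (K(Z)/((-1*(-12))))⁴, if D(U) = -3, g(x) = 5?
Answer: 1/160000 ≈ 6.2500e-6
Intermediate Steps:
l(v, P) = 5 - v
Z = 3 (Z = 2 - (5 - 1*6) = 2 - (5 - 6) = 2 - 1*(-1) = 2 + 1 = 3)
K(Y) = ⅗ (K(Y) = -3/(-5) = -3*(-⅕) = ⅗)
(K(Z)/((-1*(-12))))⁴ = (3/(5*((-1*(-12)))))⁴ = ((⅗)/12)⁴ = ((⅗)*(1/12))⁴ = (1/20)⁴ = 1/160000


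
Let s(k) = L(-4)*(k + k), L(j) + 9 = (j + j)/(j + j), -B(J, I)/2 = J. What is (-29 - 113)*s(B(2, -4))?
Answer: -9088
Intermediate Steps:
B(J, I) = -2*J
L(j) = -8 (L(j) = -9 + (j + j)/(j + j) = -9 + (2*j)/((2*j)) = -9 + (2*j)*(1/(2*j)) = -9 + 1 = -8)
s(k) = -16*k (s(k) = -8*(k + k) = -16*k)
(-29 - 113)*s(B(2, -4)) = (-29 - 113)*(-(-32)*2) = -(-2272)*(-4) = -142*64 = -9088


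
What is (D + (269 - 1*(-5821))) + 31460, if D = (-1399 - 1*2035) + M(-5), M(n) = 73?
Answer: 34189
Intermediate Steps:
D = -3361 (D = (-1399 - 1*2035) + 73 = (-1399 - 2035) + 73 = -3434 + 73 = -3361)
(D + (269 - 1*(-5821))) + 31460 = (-3361 + (269 - 1*(-5821))) + 31460 = (-3361 + (269 + 5821)) + 31460 = (-3361 + 6090) + 31460 = 2729 + 31460 = 34189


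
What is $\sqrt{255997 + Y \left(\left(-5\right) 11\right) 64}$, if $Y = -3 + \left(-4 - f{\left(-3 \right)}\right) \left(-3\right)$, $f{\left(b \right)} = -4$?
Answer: $\sqrt{266557} \approx 516.29$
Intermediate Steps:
$Y = -3$ ($Y = -3 + \left(-4 - -4\right) \left(-3\right) = -3 + \left(-4 + 4\right) \left(-3\right) = -3 + 0 \left(-3\right) = -3 + 0 = -3$)
$\sqrt{255997 + Y \left(\left(-5\right) 11\right) 64} = \sqrt{255997 + - 3 \left(\left(-5\right) 11\right) 64} = \sqrt{255997 + \left(-3\right) \left(-55\right) 64} = \sqrt{255997 + 165 \cdot 64} = \sqrt{255997 + 10560} = \sqrt{266557}$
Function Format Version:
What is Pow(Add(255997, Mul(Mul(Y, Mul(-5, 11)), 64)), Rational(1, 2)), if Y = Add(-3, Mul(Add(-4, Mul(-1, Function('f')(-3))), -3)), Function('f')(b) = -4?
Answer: Pow(266557, Rational(1, 2)) ≈ 516.29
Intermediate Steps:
Y = -3 (Y = Add(-3, Mul(Add(-4, Mul(-1, -4)), -3)) = Add(-3, Mul(Add(-4, 4), -3)) = Add(-3, Mul(0, -3)) = Add(-3, 0) = -3)
Pow(Add(255997, Mul(Mul(Y, Mul(-5, 11)), 64)), Rational(1, 2)) = Pow(Add(255997, Mul(Mul(-3, Mul(-5, 11)), 64)), Rational(1, 2)) = Pow(Add(255997, Mul(Mul(-3, -55), 64)), Rational(1, 2)) = Pow(Add(255997, Mul(165, 64)), Rational(1, 2)) = Pow(Add(255997, 10560), Rational(1, 2)) = Pow(266557, Rational(1, 2))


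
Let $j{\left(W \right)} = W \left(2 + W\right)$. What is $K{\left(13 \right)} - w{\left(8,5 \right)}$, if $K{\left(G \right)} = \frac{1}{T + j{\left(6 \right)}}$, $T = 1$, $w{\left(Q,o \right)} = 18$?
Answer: $- \frac{881}{49} \approx -17.98$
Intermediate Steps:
$K{\left(G \right)} = \frac{1}{49}$ ($K{\left(G \right)} = \frac{1}{1 + 6 \left(2 + 6\right)} = \frac{1}{1 + 6 \cdot 8} = \frac{1}{1 + 48} = \frac{1}{49}$)
$K{\left(13 \right)} - w{\left(8,5 \right)} = \frac{1}{49} - 18 = - \frac{881}{49}$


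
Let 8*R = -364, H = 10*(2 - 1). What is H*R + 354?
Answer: -101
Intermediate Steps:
H = 10 (H = 10*1 = 10)
R = -91/2 (R = (1/8)*(-364) = -91/2 ≈ -45.500)
H*R + 354 = 10*(-91/2) + 354 = -455 + 354 = -101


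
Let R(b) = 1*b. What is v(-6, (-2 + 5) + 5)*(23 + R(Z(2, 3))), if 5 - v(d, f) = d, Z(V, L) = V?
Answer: 275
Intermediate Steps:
v(d, f) = 5 - d
R(b) = b
v(-6, (-2 + 5) + 5)*(23 + R(Z(2, 3))) = (5 - 1*(-6))*(23 + 2) = (5 + 6)*25 = 11*25 = 275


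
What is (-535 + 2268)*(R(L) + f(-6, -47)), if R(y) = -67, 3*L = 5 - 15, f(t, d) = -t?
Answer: -105713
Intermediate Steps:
L = -10/3 (L = (5 - 15)/3 = (1/3)*(-10) = -10/3 ≈ -3.3333)
(-535 + 2268)*(R(L) + f(-6, -47)) = (-535 + 2268)*(-67 - 1*(-6)) = 1733*(-67 + 6) = 1733*(-61) = -105713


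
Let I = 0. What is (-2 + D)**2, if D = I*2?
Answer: 4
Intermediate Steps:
D = 0 (D = 0*2 = 0)
(-2 + D)**2 = (-2 + 0)**2 = (-2)**2 = 4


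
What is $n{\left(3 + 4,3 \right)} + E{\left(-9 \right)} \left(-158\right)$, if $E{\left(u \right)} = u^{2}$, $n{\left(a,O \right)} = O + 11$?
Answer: $-12784$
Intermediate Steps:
$n{\left(a,O \right)} = 11 + O$
$n{\left(3 + 4,3 \right)} + E{\left(-9 \right)} \left(-158\right) = \left(11 + 3\right) + \left(-9\right)^{2} \left(-158\right) = 14 + 81 \left(-158\right) = 14 - 12798 = -12784$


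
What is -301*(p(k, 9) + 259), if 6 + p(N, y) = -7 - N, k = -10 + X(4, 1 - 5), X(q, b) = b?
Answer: -78260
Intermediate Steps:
k = -14 (k = -10 + (1 - 5) = -10 - 4 = -14)
p(N, y) = -13 - N (p(N, y) = -6 + (-7 - N) = -13 - N)
-301*(p(k, 9) + 259) = -301*((-13 - 1*(-14)) + 259) = -301*((-13 + 14) + 259) = -301*(1 + 259) = -301*260 = -78260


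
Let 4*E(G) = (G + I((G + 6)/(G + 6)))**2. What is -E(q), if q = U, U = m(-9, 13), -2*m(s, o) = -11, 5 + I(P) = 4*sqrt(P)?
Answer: -81/16 ≈ -5.0625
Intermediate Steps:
I(P) = -5 + 4*sqrt(P)
m(s, o) = 11/2 (m(s, o) = -1/2*(-11) = 11/2)
U = 11/2 ≈ 5.5000
q = 11/2 ≈ 5.5000
E(G) = (-1 + G)**2/4 (E(G) = (G + (-5 + 4*sqrt((G + 6)/(G + 6))))**2/4 = (G + (-5 + 4*sqrt((6 + G)/(6 + G))))**2/4 = (G + (-5 + 4*sqrt(1)))**2/4 = (G + (-5 + 4*1))**2/4 = (G + (-5 + 4))**2/4 = (G - 1)**2/4 = (-1 + G)**2/4)
-E(q) = -(-1 + 11/2)**2/4 = -(9/2)**2/4 = -81/(4*4) = -1*81/16 = -81/16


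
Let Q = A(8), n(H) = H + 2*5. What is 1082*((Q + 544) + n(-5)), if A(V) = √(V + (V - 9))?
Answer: 594018 + 1082*√7 ≈ 5.9688e+5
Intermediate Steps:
n(H) = 10 + H (n(H) = H + 10 = 10 + H)
A(V) = √(-9 + 2*V) (A(V) = √(V + (-9 + V)) = √(-9 + 2*V))
Q = √7 (Q = √(-9 + 2*8) = √(-9 + 16) = √7 ≈ 2.6458)
1082*((Q + 544) + n(-5)) = 1082*((√7 + 544) + (10 - 5)) = 1082*((544 + √7) + 5) = 1082*(549 + √7) = 594018 + 1082*√7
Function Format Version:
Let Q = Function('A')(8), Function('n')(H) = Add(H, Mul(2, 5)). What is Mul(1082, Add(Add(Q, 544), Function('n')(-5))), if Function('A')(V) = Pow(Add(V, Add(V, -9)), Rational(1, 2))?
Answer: Add(594018, Mul(1082, Pow(7, Rational(1, 2)))) ≈ 5.9688e+5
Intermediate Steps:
Function('n')(H) = Add(10, H) (Function('n')(H) = Add(H, 10) = Add(10, H))
Function('A')(V) = Pow(Add(-9, Mul(2, V)), Rational(1, 2)) (Function('A')(V) = Pow(Add(V, Add(-9, V)), Rational(1, 2)) = Pow(Add(-9, Mul(2, V)), Rational(1, 2)))
Q = Pow(7, Rational(1, 2)) (Q = Pow(Add(-9, Mul(2, 8)), Rational(1, 2)) = Pow(Add(-9, 16), Rational(1, 2)) = Pow(7, Rational(1, 2)) ≈ 2.6458)
Mul(1082, Add(Add(Q, 544), Function('n')(-5))) = Mul(1082, Add(Add(Pow(7, Rational(1, 2)), 544), Add(10, -5))) = Mul(1082, Add(Add(544, Pow(7, Rational(1, 2))), 5)) = Mul(1082, Add(549, Pow(7, Rational(1, 2)))) = Add(594018, Mul(1082, Pow(7, Rational(1, 2))))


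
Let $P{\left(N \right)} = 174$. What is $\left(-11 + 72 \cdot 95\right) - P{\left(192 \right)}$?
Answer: $6655$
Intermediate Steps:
$\left(-11 + 72 \cdot 95\right) - P{\left(192 \right)} = \left(-11 + 72 \cdot 95\right) - 174 = \left(-11 + 6840\right) - 174 = 6829 - 174 = 6655$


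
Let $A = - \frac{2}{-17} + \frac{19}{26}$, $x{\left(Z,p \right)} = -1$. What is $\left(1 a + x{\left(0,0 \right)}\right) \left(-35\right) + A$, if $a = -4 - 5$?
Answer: $\frac{155075}{442} \approx 350.85$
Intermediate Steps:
$a = -9$ ($a = -4 - 5 = -9$)
$A = \frac{375}{442}$ ($A = \left(-2\right) \left(- \frac{1}{17}\right) + 19 \cdot \frac{1}{26} = \frac{2}{17} + \frac{19}{26} = \frac{375}{442} \approx 0.84842$)
$\left(1 a + x{\left(0,0 \right)}\right) \left(-35\right) + A = \left(1 \left(-9\right) - 1\right) \left(-35\right) + \frac{375}{442} = \left(-9 - 1\right) \left(-35\right) + \frac{375}{442} = \left(-10\right) \left(-35\right) + \frac{375}{442} = 350 + \frac{375}{442} = \frac{155075}{442}$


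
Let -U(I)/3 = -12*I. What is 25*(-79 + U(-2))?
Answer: -3775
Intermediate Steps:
U(I) = 36*I (U(I) = -(-36)*I = 36*I)
25*(-79 + U(-2)) = 25*(-79 + 36*(-2)) = 25*(-79 - 72) = 25*(-151) = -3775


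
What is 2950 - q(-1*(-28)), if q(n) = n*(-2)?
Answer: 3006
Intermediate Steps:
q(n) = -2*n
2950 - q(-1*(-28)) = 2950 - (-2)*(-1*(-28)) = 2950 - (-2)*28 = 2950 - 1*(-56) = 2950 + 56 = 3006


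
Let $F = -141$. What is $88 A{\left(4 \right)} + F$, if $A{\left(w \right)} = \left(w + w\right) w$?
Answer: $2675$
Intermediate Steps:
$A{\left(w \right)} = 2 w^{2}$ ($A{\left(w \right)} = 2 w w = 2 w^{2}$)
$88 A{\left(4 \right)} + F = 88 \cdot 2 \cdot 4^{2} - 141 = 88 \cdot 2 \cdot 16 - 141 = 88 \cdot 32 - 141 = 2816 - 141 = 2675$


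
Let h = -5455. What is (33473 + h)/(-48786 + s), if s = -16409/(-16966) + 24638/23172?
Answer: -1376861088342/2397342759227 ≈ -0.57433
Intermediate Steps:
s = 99779707/49142019 (s = -16409*(-1/16966) + 24638*(1/23172) = 16409/16966 + 12319/11586 = 99779707/49142019 ≈ 2.0304)
(33473 + h)/(-48786 + s) = (33473 - 5455)/(-48786 + 99779707/49142019) = 28018/(-2397342759227/49142019) = 28018*(-49142019/2397342759227) = -1376861088342/2397342759227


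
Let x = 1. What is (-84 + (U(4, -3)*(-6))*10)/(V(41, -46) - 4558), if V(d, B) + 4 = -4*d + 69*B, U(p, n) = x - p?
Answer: -24/1975 ≈ -0.012152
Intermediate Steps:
U(p, n) = 1 - p
V(d, B) = -4 - 4*d + 69*B (V(d, B) = -4 + (-4*d + 69*B) = -4 - 4*d + 69*B)
(-84 + (U(4, -3)*(-6))*10)/(V(41, -46) - 4558) = (-84 + ((1 - 1*4)*(-6))*10)/((-4 - 4*41 + 69*(-46)) - 4558) = (-84 + ((1 - 4)*(-6))*10)/((-4 - 164 - 3174) - 4558) = (-84 - 3*(-6)*10)/(-3342 - 4558) = (-84 + 18*10)/(-7900) = (-84 + 180)*(-1/7900) = 96*(-1/7900) = -24/1975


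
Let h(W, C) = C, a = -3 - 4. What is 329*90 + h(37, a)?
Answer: 29603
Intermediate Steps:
a = -7
329*90 + h(37, a) = 329*90 - 7 = 29610 - 7 = 29603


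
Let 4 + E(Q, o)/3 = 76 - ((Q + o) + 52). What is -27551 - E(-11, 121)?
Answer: -27281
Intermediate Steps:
E(Q, o) = 60 - 3*Q - 3*o (E(Q, o) = -12 + 3*(76 - ((Q + o) + 52)) = -12 + 3*(76 - (52 + Q + o)) = -12 + 3*(76 + (-52 - Q - o)) = -12 + 3*(24 - Q - o) = -12 + (72 - 3*Q - 3*o) = 60 - 3*Q - 3*o)
-27551 - E(-11, 121) = -27551 - (60 - 3*(-11) - 3*121) = -27551 - (60 + 33 - 363) = -27551 - 1*(-270) = -27551 + 270 = -27281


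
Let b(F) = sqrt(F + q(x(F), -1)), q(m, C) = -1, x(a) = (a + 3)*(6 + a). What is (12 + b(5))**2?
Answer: 196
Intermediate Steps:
x(a) = (3 + a)*(6 + a)
b(F) = sqrt(-1 + F) (b(F) = sqrt(F - 1) = sqrt(-1 + F))
(12 + b(5))**2 = (12 + sqrt(-1 + 5))**2 = (12 + sqrt(4))**2 = (12 + 2)**2 = 14**2 = 196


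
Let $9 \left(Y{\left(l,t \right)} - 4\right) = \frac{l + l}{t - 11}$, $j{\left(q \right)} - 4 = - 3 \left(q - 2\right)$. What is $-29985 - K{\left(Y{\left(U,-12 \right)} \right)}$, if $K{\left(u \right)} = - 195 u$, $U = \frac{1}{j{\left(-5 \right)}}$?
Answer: $- \frac{10075751}{345} \approx -29205.0$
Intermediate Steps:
$j{\left(q \right)} = 10 - 3 q$ ($j{\left(q \right)} = 4 - 3 \left(q - 2\right) = 4 - 3 \left(-2 + q\right) = 4 - \left(-6 + 3 q\right) = 10 - 3 q$)
$U = \frac{1}{25}$ ($U = \frac{1}{10 - -15} = \frac{1}{10 + 15} = \frac{1}{25} \approx 0.04$)
$Y{\left(l,t \right)} = 4 + \frac{2 l}{9 \left(-11 + t\right)}$ ($Y{\left(l,t \right)} = 4 + \frac{\left(l + l\right) \frac{1}{t - 11}}{9} = 4 + \frac{2 l \frac{1}{-11 + t}}{9} = 4 + \frac{2 l}{9 \left(-11 + t\right)}$)
$-29985 - K{\left(Y{\left(U,-12 \right)} \right)} = -29985 - - 195 \frac{2 \left(-198 + \frac{1}{25} + 18 \left(-12\right)\right)}{9 \left(-11 - 12\right)} = -29985 - - 195 \frac{2 \left(-198 + \frac{1}{25} - 216\right)}{9 \left(-23\right)} = -29985 - - 195 \cdot \frac{2}{9} \left(- \frac{1}{23}\right) \left(- \frac{10349}{25}\right) = -29985 - \left(-195\right) \frac{20698}{5175} = -29985 - - \frac{269074}{345} = -29985 + \frac{269074}{345} = - \frac{10075751}{345}$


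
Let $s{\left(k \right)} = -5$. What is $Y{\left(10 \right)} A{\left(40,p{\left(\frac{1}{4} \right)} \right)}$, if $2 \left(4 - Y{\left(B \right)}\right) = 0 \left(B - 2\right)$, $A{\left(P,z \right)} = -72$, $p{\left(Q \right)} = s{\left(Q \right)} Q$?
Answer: $-288$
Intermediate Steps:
$p{\left(Q \right)} = - 5 Q$
$Y{\left(B \right)} = 4$ ($Y{\left(B \right)} = 4 - \frac{0 \left(B - 2\right)}{2} = 4 - \frac{0 \left(-2 + B\right)}{2} = 4 - 0 = 4 + 0 = 4$)
$Y{\left(10 \right)} A{\left(40,p{\left(\frac{1}{4} \right)} \right)} = 4 \left(-72\right) = -288$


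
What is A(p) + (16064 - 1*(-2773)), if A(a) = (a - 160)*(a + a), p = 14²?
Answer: 32949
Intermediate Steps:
p = 196
A(a) = 2*a*(-160 + a) (A(a) = (-160 + a)*(2*a) = 2*a*(-160 + a))
A(p) + (16064 - 1*(-2773)) = 2*196*(-160 + 196) + (16064 - 1*(-2773)) = 2*196*36 + (16064 + 2773) = 14112 + 18837 = 32949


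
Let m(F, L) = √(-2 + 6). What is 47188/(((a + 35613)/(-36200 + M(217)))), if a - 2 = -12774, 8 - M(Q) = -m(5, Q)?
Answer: -971960/13 ≈ -74766.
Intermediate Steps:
m(F, L) = 2 (m(F, L) = √4 = 2)
M(Q) = 10 (M(Q) = 8 - (-1)*2 = 8 - 1*(-2) = 8 + 2 = 10)
a = -12772 (a = 2 - 12774 = -12772)
47188/(((a + 35613)/(-36200 + M(217)))) = 47188/(((-12772 + 35613)/(-36200 + 10))) = 47188/((22841/(-36190))) = 47188/((22841*(-1/36190))) = 47188/(-3263/5170) = 47188*(-5170/3263) = -971960/13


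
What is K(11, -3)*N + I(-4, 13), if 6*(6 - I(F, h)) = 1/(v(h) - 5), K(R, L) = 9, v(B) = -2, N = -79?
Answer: -29609/42 ≈ -704.98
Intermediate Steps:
I(F, h) = 253/42 (I(F, h) = 6 - 1/(6*(-2 - 5)) = 6 - ⅙/(-7) = 6 - ⅙*(-⅐) = 6 + 1/42 = 253/42)
K(11, -3)*N + I(-4, 13) = 9*(-79) + 253/42 = -711 + 253/42 = -29609/42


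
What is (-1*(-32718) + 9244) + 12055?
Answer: 54017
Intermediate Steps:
(-1*(-32718) + 9244) + 12055 = (32718 + 9244) + 12055 = 41962 + 12055 = 54017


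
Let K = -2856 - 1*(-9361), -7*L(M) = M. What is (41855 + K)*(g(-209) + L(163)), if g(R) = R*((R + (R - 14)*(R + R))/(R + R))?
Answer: 15734143620/7 ≈ 2.2477e+9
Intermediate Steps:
L(M) = -M/7
g(R) = R/2 + R*(-14 + R) (g(R) = R*((R + (-14 + R)*(2*R))/((2*R))) = R*((R + 2*R*(-14 + R))*(1/(2*R))) = R*((R + 2*R*(-14 + R))/(2*R)) = R/2 + R*(-14 + R))
K = 6505 (K = -2856 + 9361 = 6505)
(41855 + K)*(g(-209) + L(163)) = (41855 + 6505)*((1/2)*(-209)*(-27 + 2*(-209)) - 1/7*163) = 48360*((1/2)*(-209)*(-27 - 418) - 163/7) = 48360*((1/2)*(-209)*(-445) - 163/7) = 48360*(93005/2 - 163/7) = 48360*(650709/14) = 15734143620/7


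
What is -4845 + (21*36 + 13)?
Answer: -4076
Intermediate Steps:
-4845 + (21*36 + 13) = -4845 + (756 + 13) = -4845 + 769 = -4076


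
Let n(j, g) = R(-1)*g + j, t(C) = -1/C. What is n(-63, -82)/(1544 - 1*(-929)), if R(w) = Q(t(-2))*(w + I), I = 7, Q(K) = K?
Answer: -309/2473 ≈ -0.12495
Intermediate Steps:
R(w) = 7/2 + w/2 (R(w) = (-1/(-2))*(w + 7) = (-1*(-½))*(7 + w) = (7 + w)/2 = 7/2 + w/2)
n(j, g) = j + 3*g (n(j, g) = (7/2 + (½)*(-1))*g + j = (7/2 - ½)*g + j = 3*g + j = j + 3*g)
n(-63, -82)/(1544 - 1*(-929)) = (-63 + 3*(-82))/(1544 - 1*(-929)) = (-63 - 246)/(1544 + 929) = -309/2473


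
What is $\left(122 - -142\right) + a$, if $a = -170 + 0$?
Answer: $94$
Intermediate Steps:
$a = -170$
$\left(122 - -142\right) + a = \left(122 - -142\right) - 170 = \left(122 + 142\right) - 170 = 264 - 170 = 94$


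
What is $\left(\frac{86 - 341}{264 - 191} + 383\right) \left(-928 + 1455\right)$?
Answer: $\frac{14600008}{73} \approx 2.0 \cdot 10^{5}$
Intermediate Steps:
$\left(\frac{86 - 341}{264 - 191} + 383\right) \left(-928 + 1455\right) = \left(- \frac{255}{73} + 383\right) 527 = \frac{27704}{73} \cdot 527 = \frac{14600008}{73}$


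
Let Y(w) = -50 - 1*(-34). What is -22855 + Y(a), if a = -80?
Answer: -22871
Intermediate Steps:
Y(w) = -16 (Y(w) = -50 + 34 = -16)
-22855 + Y(a) = -22855 - 16 = -22871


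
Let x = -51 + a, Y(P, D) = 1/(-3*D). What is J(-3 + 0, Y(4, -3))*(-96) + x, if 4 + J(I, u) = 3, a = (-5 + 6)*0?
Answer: 45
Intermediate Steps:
Y(P, D) = -1/(3*D)
a = 0 (a = 1*0 = 0)
x = -51 (x = -51 + 0 = -51)
J(I, u) = -1 (J(I, u) = -4 + 3 = -1)
J(-3 + 0, Y(4, -3))*(-96) + x = -1*(-96) - 51 = 96 - 51 = 45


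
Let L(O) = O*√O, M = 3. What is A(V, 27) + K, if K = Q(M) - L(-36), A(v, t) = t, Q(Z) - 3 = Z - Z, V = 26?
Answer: 30 + 216*I ≈ 30.0 + 216.0*I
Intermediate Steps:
L(O) = O^(3/2)
Q(Z) = 3 (Q(Z) = 3 + (Z - Z) = 3 + 0 = 3)
K = 3 + 216*I (K = 3 - (-36)^(3/2) = 3 - (-216)*I = 3 + 216*I ≈ 3.0 + 216.0*I)
A(V, 27) + K = 27 + (3 + 216*I) = 30 + 216*I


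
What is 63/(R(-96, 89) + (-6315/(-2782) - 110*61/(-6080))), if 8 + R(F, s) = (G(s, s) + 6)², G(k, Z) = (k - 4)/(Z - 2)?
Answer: 57611837088/40284626695 ≈ 1.4301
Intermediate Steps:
G(k, Z) = (-4 + k)/(-2 + Z)
R(F, s) = -8 + (6 + (-4 + s)/(-2 + s))² (R(F, s) = -8 + ((-4 + s)/(-2 + s) + 6)² = -8 + (6 + (-4 + s)/(-2 + s))²)
63/(R(-96, 89) + (-6315/(-2782) - 110*61/(-6080))) = 63/((-8 + (-16 + 7*89)²/(-2 + 89)²) + (-6315/(-2782) - 110*61/(-6080))) = 63/((-8 + (-16 + 623)²/87²) + (-6315*(-1/2782) - 6710*(-1/6080))) = 63/((-8 + 607²*(1/7569)) + (6315/2782 + 671/608)) = 63/((-8 + 368449*(1/7569)) + 2853121/845728) = 63/((-8 + 368449/7569) + 2853121/845728) = 63/(307897/7569 + 2853121/845728) = 63/(281992386865/6401315232) = (6401315232/281992386865)*63 = 57611837088/40284626695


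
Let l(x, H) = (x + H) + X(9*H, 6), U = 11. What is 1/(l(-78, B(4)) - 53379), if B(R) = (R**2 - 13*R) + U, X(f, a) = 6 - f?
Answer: -1/53251 ≈ -1.8779e-5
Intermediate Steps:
B(R) = 11 + R**2 - 13*R (B(R) = (R**2 - 13*R) + 11 = 11 + R**2 - 13*R)
l(x, H) = 6 + x - 8*H (l(x, H) = (x + H) + (6 - 9*H) = (H + x) + (6 - 9*H) = 6 + x - 8*H)
1/(l(-78, B(4)) - 53379) = 1/((6 - 78 - 8*(11 + 4**2 - 13*4)) - 53379) = 1/((6 - 78 - 8*(11 + 16 - 52)) - 53379) = 1/((6 - 78 - 8*(-25)) - 53379) = 1/((6 - 78 + 200) - 53379) = 1/(128 - 53379) = 1/(-53251) = -1/53251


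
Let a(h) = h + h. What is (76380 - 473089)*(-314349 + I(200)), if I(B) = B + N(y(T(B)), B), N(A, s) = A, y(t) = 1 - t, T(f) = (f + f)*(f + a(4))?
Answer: 157631527732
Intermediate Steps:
a(h) = 2*h
T(f) = 2*f*(8 + f) (T(f) = (f + f)*(f + 2*4) = (2*f)*(f + 8) = (2*f)*(8 + f) = 2*f*(8 + f))
I(B) = 1 + B - 2*B*(8 + B) (I(B) = B + (1 - 2*B*(8 + B)) = 1 + B - 2*B*(8 + B))
(76380 - 473089)*(-314349 + I(200)) = (76380 - 473089)*(-314349 + (1 + 200 - 2*200*(8 + 200))) = -396709*(-314349 + (1 + 200 - 2*200*208)) = -396709*(-314349 + (1 + 200 - 83200)) = -396709*(-314349 - 82999) = -396709*(-397348) = 157631527732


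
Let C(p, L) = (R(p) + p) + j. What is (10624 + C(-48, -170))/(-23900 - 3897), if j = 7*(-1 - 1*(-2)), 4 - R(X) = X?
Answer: -10635/27797 ≈ -0.38260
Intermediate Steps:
R(X) = 4 - X
j = 7 (j = 7*(-1 + 2) = 7*1 = 7)
C(p, L) = 11 (C(p, L) = ((4 - p) + p) + 7 = 4 + 7 = 11)
(10624 + C(-48, -170))/(-23900 - 3897) = (10624 + 11)/(-23900 - 3897) = 10635/(-27797) = 10635*(-1/27797) = -10635/27797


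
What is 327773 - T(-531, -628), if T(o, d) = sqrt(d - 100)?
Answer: 327773 - 2*I*sqrt(182) ≈ 3.2777e+5 - 26.981*I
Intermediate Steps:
T(o, d) = sqrt(-100 + d)
327773 - T(-531, -628) = 327773 - sqrt(-100 - 628) = 327773 - sqrt(-728) = 327773 - 2*I*sqrt(182)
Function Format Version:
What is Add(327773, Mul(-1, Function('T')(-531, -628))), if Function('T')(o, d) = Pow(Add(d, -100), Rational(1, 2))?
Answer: Add(327773, Mul(-2, I, Pow(182, Rational(1, 2)))) ≈ Add(3.2777e+5, Mul(-26.981, I))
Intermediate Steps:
Function('T')(o, d) = Pow(Add(-100, d), Rational(1, 2))
Add(327773, Mul(-1, Function('T')(-531, -628))) = Add(327773, Mul(-1, Pow(Add(-100, -628), Rational(1, 2)))) = Add(327773, Mul(-1, Pow(-728, Rational(1, 2)))) = Add(327773, Mul(-1, Mul(2, I, Pow(182, Rational(1, 2))))) = Add(327773, Mul(-2, I, Pow(182, Rational(1, 2))))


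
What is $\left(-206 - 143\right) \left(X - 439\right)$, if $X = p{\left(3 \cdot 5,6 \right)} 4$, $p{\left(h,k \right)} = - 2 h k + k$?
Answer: $396115$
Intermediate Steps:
$p{\left(h,k \right)} = k - 2 h k$ ($p{\left(h,k \right)} = - 2 h k + k = k - 2 h k$)
$X = -696$ ($X = 6 \left(1 - 2 \cdot 3 \cdot 5\right) 4 = 6 \left(1 - 30\right) 4 = 6 \left(-29\right) 4 = \left(-174\right) 4 = -696$)
$\left(-206 - 143\right) \left(X - 439\right) = \left(-206 - 143\right) \left(-696 - 439\right) = - 349 \left(-696 - 439\right) = \left(-349\right) \left(-1135\right) = 396115$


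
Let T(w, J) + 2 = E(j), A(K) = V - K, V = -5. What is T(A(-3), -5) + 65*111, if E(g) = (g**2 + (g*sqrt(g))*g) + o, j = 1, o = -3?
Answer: 7212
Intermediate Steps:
A(K) = -5 - K
E(g) = -3 + g**2 + g**(5/2) (E(g) = (g**2 + (g*sqrt(g))*g) - 3 = (g**2 + g**(3/2)*g) - 3 = (g**2 + g**(5/2)) - 3 = -3 + g**2 + g**(5/2))
T(w, J) = -3 (T(w, J) = -2 + (-3 + 1**2 + 1**(5/2)) = -2 + (-3 + 1 + 1) = -2 - 1 = -3)
T(A(-3), -5) + 65*111 = -3 + 65*111 = -3 + 7215 = 7212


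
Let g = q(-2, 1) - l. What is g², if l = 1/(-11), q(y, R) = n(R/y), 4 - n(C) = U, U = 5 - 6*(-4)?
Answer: 75076/121 ≈ 620.46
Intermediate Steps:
U = 29 (U = 5 - 1*(-24) = 5 + 24 = 29)
n(C) = -25 (n(C) = 4 - 1*29 = 4 - 29 = -25)
q(y, R) = -25
l = -1/11 ≈ -0.090909
g = -274/11 (g = -25 - 1*(-1/11) = -25 + 1/11 = -274/11 ≈ -24.909)
g² = (-274/11)² = 75076/121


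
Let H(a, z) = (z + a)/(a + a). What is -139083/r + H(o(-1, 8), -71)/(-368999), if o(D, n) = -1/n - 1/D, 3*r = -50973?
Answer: 718510362789/87775268126 ≈ 8.1858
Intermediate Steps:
r = -16991 (r = (⅓)*(-50973) = -16991)
o(D, n) = -1/D - 1/n
H(a, z) = (a + z)/(2*a) (H(a, z) = (a + z)/((2*a)) = (a + z)*(1/(2*a)) = (a + z)/(2*a))
-139083/r + H(o(-1, 8), -71)/(-368999) = -139083/(-16991) + (((-1*(-1) - 1*8)/(-1*8) - 71)/(2*(((-1*(-1) - 1*8)/(-1*8)))))/(-368999) = -139083*(-1/16991) + ((-1*⅛*(1 - 8) - 71)/(2*((-1*⅛*(1 - 8)))))*(-1/368999) = 139083/16991 + ((-1*⅛*(-7) - 71)/(2*((-1*⅛*(-7)))))*(-1/368999) = 139083/16991 + ((7/8 - 71)/(2*(7/8)))*(-1/368999) = 139083/16991 + ((½)*(8/7)*(-561/8))*(-1/368999) = 139083/16991 - 561/14*(-1/368999) = 139083/16991 + 561/5165986 = 718510362789/87775268126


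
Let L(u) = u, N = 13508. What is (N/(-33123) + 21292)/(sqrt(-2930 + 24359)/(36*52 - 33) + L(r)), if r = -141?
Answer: -3113842339052336/20620892323357 - 108078245776*sqrt(2381)/61862676970071 ≈ -151.09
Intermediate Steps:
(N/(-33123) + 21292)/(sqrt(-2930 + 24359)/(36*52 - 33) + L(r)) = (13508/(-33123) + 21292)/(sqrt(-2930 + 24359)/(36*52 - 33) - 141) = (13508*(-1/33123) + 21292)/(sqrt(21429)/(1872 - 33) - 141) = (-13508/33123 + 21292)/((3*sqrt(2381))/1839 - 141) = 705241408/(33123*((3*sqrt(2381))*(1/1839) - 141)) = 705241408/(33123*(sqrt(2381)/613 - 141)) = 705241408/(33123*(-141 + sqrt(2381)/613))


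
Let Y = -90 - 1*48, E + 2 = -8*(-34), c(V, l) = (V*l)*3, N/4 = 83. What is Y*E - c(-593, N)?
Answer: 553368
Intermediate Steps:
N = 332 (N = 4*83 = 332)
c(V, l) = 3*V*l
E = 270 (E = -2 - 8*(-34) = -2 + 272 = 270)
Y = -138 (Y = -90 - 48 = -138)
Y*E - c(-593, N) = -138*270 - 3*(-593)*332 = -37260 - 1*(-590628) = -37260 + 590628 = 553368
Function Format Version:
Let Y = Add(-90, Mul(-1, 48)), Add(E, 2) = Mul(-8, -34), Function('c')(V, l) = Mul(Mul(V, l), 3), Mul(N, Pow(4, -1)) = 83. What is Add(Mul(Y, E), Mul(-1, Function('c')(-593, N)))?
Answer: 553368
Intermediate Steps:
N = 332 (N = Mul(4, 83) = 332)
Function('c')(V, l) = Mul(3, V, l)
E = 270 (E = Add(-2, Mul(-8, -34)) = Add(-2, 272) = 270)
Y = -138 (Y = Add(-90, -48) = -138)
Add(Mul(Y, E), Mul(-1, Function('c')(-593, N))) = Add(Mul(-138, 270), Mul(-1, Mul(3, -593, 332))) = Add(-37260, Mul(-1, -590628)) = Add(-37260, 590628) = 553368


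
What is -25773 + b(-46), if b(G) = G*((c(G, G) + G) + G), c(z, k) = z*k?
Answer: -118877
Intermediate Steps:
c(z, k) = k*z
b(G) = G*(G**2 + 2*G) (b(G) = G*((G*G + G) + G) = G*((G**2 + G) + G) = G*((G + G**2) + G) = G*(G**2 + 2*G))
-25773 + b(-46) = -25773 + (-46)**2*(2 - 46) = -25773 + 2116*(-44) = -25773 - 93104 = -118877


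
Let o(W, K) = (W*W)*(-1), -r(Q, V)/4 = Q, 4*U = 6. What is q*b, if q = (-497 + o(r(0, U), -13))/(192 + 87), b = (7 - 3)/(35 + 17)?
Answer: -497/3627 ≈ -0.13703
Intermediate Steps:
U = 3/2 (U = (¼)*6 = 3/2 ≈ 1.5000)
r(Q, V) = -4*Q
o(W, K) = -W² (o(W, K) = W²*(-1) = -W²)
b = 1/13 (b = 4/52 = 4*(1/52) = 1/13 ≈ 0.076923)
q = -497/279 (q = (-497 - (-4*0)²)/(192 + 87) = (-497 - 1*0²)/279 = (-497 - 1*0)*(1/279) = (-497 + 0)*(1/279) = -497*1/279 = -497/279 ≈ -1.7814)
q*b = -497/279*1/13 = -497/3627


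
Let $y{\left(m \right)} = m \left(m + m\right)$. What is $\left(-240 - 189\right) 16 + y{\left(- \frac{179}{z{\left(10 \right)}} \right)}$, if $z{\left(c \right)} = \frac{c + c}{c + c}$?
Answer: $57218$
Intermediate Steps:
$z{\left(c \right)} = 1$ ($z{\left(c \right)} = \frac{2 c}{2 c} = 2 c \frac{1}{2 c} = 1$)
$y{\left(m \right)} = 2 m^{2}$ ($y{\left(m \right)} = m 2 m = 2 m^{2}$)
$\left(-240 - 189\right) 16 + y{\left(- \frac{179}{z{\left(10 \right)}} \right)} = \left(-240 - 189\right) 16 + 2 \left(- \frac{179}{1}\right)^{2} = \left(-429\right) 16 + 2 \left(\left(-179\right) 1\right)^{2} = -6864 + 2 \left(-179\right)^{2} = -6864 + 2 \cdot 32041 = -6864 + 64082 = 57218$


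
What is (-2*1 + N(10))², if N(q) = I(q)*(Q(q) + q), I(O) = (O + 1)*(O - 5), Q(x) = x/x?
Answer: 363609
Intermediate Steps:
Q(x) = 1
I(O) = (1 + O)*(-5 + O)
N(q) = (1 + q)*(-5 + q² - 4*q) (N(q) = (-5 + q² - 4*q)*(1 + q) = (1 + q)*(-5 + q² - 4*q))
(-2*1 + N(10))² = (-2*1 - (1 + 10)*(5 - 1*10² + 4*10))² = (-2 - 1*11*(5 - 1*100 + 40))² = (-2 - 1*11*(5 - 100 + 40))² = (-2 - 1*11*(-55))² = (-2 + 605)² = 603² = 363609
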